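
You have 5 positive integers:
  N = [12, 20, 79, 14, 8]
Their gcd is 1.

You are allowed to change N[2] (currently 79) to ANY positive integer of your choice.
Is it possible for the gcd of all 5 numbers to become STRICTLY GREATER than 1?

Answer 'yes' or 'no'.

Answer: yes

Derivation:
Current gcd = 1
gcd of all OTHER numbers (without N[2]=79): gcd([12, 20, 14, 8]) = 2
The new gcd after any change is gcd(2, new_value).
This can be at most 2.
Since 2 > old gcd 1, the gcd CAN increase (e.g., set N[2] = 2).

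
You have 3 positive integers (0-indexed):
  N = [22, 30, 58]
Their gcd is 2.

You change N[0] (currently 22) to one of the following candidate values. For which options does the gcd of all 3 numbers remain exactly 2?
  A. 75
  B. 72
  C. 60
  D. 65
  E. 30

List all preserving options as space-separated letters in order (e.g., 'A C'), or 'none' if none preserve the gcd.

Answer: B C E

Derivation:
Old gcd = 2; gcd of others (without N[0]) = 2
New gcd for candidate v: gcd(2, v). Preserves old gcd iff gcd(2, v) = 2.
  Option A: v=75, gcd(2,75)=1 -> changes
  Option B: v=72, gcd(2,72)=2 -> preserves
  Option C: v=60, gcd(2,60)=2 -> preserves
  Option D: v=65, gcd(2,65)=1 -> changes
  Option E: v=30, gcd(2,30)=2 -> preserves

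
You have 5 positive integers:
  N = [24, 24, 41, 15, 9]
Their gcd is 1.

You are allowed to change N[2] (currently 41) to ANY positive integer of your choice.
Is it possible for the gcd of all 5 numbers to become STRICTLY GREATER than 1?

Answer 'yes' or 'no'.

Current gcd = 1
gcd of all OTHER numbers (without N[2]=41): gcd([24, 24, 15, 9]) = 3
The new gcd after any change is gcd(3, new_value).
This can be at most 3.
Since 3 > old gcd 1, the gcd CAN increase (e.g., set N[2] = 3).

Answer: yes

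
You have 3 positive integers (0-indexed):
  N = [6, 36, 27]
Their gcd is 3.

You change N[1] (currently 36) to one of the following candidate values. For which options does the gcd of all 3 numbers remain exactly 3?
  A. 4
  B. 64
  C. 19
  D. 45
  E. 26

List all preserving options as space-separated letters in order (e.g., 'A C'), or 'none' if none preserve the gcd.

Answer: D

Derivation:
Old gcd = 3; gcd of others (without N[1]) = 3
New gcd for candidate v: gcd(3, v). Preserves old gcd iff gcd(3, v) = 3.
  Option A: v=4, gcd(3,4)=1 -> changes
  Option B: v=64, gcd(3,64)=1 -> changes
  Option C: v=19, gcd(3,19)=1 -> changes
  Option D: v=45, gcd(3,45)=3 -> preserves
  Option E: v=26, gcd(3,26)=1 -> changes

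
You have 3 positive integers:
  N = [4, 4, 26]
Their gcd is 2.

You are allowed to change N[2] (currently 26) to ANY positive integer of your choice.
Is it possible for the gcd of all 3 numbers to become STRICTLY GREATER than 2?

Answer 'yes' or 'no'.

Current gcd = 2
gcd of all OTHER numbers (without N[2]=26): gcd([4, 4]) = 4
The new gcd after any change is gcd(4, new_value).
This can be at most 4.
Since 4 > old gcd 2, the gcd CAN increase (e.g., set N[2] = 4).

Answer: yes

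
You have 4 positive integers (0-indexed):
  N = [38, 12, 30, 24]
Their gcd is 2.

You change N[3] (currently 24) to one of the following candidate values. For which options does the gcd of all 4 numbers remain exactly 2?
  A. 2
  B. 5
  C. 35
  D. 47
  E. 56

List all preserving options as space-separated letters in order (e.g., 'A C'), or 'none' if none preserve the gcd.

Old gcd = 2; gcd of others (without N[3]) = 2
New gcd for candidate v: gcd(2, v). Preserves old gcd iff gcd(2, v) = 2.
  Option A: v=2, gcd(2,2)=2 -> preserves
  Option B: v=5, gcd(2,5)=1 -> changes
  Option C: v=35, gcd(2,35)=1 -> changes
  Option D: v=47, gcd(2,47)=1 -> changes
  Option E: v=56, gcd(2,56)=2 -> preserves

Answer: A E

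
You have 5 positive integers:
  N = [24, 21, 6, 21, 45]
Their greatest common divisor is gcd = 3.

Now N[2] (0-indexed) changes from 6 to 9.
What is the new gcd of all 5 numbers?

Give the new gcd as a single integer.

Numbers: [24, 21, 6, 21, 45], gcd = 3
Change: index 2, 6 -> 9
gcd of the OTHER numbers (without index 2): gcd([24, 21, 21, 45]) = 3
New gcd = gcd(g_others, new_val) = gcd(3, 9) = 3

Answer: 3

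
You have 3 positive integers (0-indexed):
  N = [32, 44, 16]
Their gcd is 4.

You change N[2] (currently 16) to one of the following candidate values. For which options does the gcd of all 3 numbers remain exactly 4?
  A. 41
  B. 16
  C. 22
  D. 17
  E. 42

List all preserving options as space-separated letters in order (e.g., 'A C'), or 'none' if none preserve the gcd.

Answer: B

Derivation:
Old gcd = 4; gcd of others (without N[2]) = 4
New gcd for candidate v: gcd(4, v). Preserves old gcd iff gcd(4, v) = 4.
  Option A: v=41, gcd(4,41)=1 -> changes
  Option B: v=16, gcd(4,16)=4 -> preserves
  Option C: v=22, gcd(4,22)=2 -> changes
  Option D: v=17, gcd(4,17)=1 -> changes
  Option E: v=42, gcd(4,42)=2 -> changes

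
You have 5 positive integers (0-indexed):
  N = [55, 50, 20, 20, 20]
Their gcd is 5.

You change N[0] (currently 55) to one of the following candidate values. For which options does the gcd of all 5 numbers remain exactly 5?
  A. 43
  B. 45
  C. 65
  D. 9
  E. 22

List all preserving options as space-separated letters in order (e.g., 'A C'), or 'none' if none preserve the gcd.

Old gcd = 5; gcd of others (without N[0]) = 10
New gcd for candidate v: gcd(10, v). Preserves old gcd iff gcd(10, v) = 5.
  Option A: v=43, gcd(10,43)=1 -> changes
  Option B: v=45, gcd(10,45)=5 -> preserves
  Option C: v=65, gcd(10,65)=5 -> preserves
  Option D: v=9, gcd(10,9)=1 -> changes
  Option E: v=22, gcd(10,22)=2 -> changes

Answer: B C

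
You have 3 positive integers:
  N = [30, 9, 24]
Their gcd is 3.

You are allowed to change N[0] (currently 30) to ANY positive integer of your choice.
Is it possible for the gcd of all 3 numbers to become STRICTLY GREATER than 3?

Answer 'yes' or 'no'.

Answer: no

Derivation:
Current gcd = 3
gcd of all OTHER numbers (without N[0]=30): gcd([9, 24]) = 3
The new gcd after any change is gcd(3, new_value).
This can be at most 3.
Since 3 = old gcd 3, the gcd can only stay the same or decrease.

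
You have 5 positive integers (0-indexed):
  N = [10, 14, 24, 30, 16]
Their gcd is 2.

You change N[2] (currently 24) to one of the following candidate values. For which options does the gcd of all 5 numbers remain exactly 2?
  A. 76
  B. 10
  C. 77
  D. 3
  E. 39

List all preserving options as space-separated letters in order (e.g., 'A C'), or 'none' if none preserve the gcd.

Old gcd = 2; gcd of others (without N[2]) = 2
New gcd for candidate v: gcd(2, v). Preserves old gcd iff gcd(2, v) = 2.
  Option A: v=76, gcd(2,76)=2 -> preserves
  Option B: v=10, gcd(2,10)=2 -> preserves
  Option C: v=77, gcd(2,77)=1 -> changes
  Option D: v=3, gcd(2,3)=1 -> changes
  Option E: v=39, gcd(2,39)=1 -> changes

Answer: A B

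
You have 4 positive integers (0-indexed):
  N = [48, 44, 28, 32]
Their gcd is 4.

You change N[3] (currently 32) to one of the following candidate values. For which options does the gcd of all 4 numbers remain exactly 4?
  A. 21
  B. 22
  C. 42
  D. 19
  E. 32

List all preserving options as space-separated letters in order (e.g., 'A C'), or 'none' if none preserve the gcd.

Answer: E

Derivation:
Old gcd = 4; gcd of others (without N[3]) = 4
New gcd for candidate v: gcd(4, v). Preserves old gcd iff gcd(4, v) = 4.
  Option A: v=21, gcd(4,21)=1 -> changes
  Option B: v=22, gcd(4,22)=2 -> changes
  Option C: v=42, gcd(4,42)=2 -> changes
  Option D: v=19, gcd(4,19)=1 -> changes
  Option E: v=32, gcd(4,32)=4 -> preserves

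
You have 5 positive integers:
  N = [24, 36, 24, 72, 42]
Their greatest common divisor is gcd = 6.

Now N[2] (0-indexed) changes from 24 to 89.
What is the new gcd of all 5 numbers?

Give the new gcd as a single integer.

Numbers: [24, 36, 24, 72, 42], gcd = 6
Change: index 2, 24 -> 89
gcd of the OTHER numbers (without index 2): gcd([24, 36, 72, 42]) = 6
New gcd = gcd(g_others, new_val) = gcd(6, 89) = 1

Answer: 1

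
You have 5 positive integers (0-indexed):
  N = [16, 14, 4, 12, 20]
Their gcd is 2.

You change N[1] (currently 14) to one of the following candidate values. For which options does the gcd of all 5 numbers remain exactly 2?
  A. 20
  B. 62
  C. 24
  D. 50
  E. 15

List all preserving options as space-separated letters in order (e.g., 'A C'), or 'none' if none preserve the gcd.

Old gcd = 2; gcd of others (without N[1]) = 4
New gcd for candidate v: gcd(4, v). Preserves old gcd iff gcd(4, v) = 2.
  Option A: v=20, gcd(4,20)=4 -> changes
  Option B: v=62, gcd(4,62)=2 -> preserves
  Option C: v=24, gcd(4,24)=4 -> changes
  Option D: v=50, gcd(4,50)=2 -> preserves
  Option E: v=15, gcd(4,15)=1 -> changes

Answer: B D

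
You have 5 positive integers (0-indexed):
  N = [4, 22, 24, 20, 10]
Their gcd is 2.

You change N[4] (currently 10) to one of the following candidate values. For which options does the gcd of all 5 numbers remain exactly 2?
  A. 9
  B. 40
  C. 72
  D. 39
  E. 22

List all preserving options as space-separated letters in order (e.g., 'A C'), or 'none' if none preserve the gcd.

Answer: B C E

Derivation:
Old gcd = 2; gcd of others (without N[4]) = 2
New gcd for candidate v: gcd(2, v). Preserves old gcd iff gcd(2, v) = 2.
  Option A: v=9, gcd(2,9)=1 -> changes
  Option B: v=40, gcd(2,40)=2 -> preserves
  Option C: v=72, gcd(2,72)=2 -> preserves
  Option D: v=39, gcd(2,39)=1 -> changes
  Option E: v=22, gcd(2,22)=2 -> preserves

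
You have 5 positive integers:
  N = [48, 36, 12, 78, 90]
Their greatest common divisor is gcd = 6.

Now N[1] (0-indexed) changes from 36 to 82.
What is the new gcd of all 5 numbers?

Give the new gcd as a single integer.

Answer: 2

Derivation:
Numbers: [48, 36, 12, 78, 90], gcd = 6
Change: index 1, 36 -> 82
gcd of the OTHER numbers (without index 1): gcd([48, 12, 78, 90]) = 6
New gcd = gcd(g_others, new_val) = gcd(6, 82) = 2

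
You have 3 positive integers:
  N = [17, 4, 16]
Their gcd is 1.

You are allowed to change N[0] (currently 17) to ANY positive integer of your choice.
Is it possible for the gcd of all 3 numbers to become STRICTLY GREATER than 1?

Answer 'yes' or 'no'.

Answer: yes

Derivation:
Current gcd = 1
gcd of all OTHER numbers (without N[0]=17): gcd([4, 16]) = 4
The new gcd after any change is gcd(4, new_value).
This can be at most 4.
Since 4 > old gcd 1, the gcd CAN increase (e.g., set N[0] = 4).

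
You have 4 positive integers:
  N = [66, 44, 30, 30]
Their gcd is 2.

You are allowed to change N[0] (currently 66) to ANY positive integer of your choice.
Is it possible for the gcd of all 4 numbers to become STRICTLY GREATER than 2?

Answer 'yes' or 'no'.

Current gcd = 2
gcd of all OTHER numbers (without N[0]=66): gcd([44, 30, 30]) = 2
The new gcd after any change is gcd(2, new_value).
This can be at most 2.
Since 2 = old gcd 2, the gcd can only stay the same or decrease.

Answer: no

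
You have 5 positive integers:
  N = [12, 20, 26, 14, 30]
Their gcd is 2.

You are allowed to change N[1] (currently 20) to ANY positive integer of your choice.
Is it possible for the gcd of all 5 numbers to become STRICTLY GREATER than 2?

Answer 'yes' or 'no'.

Current gcd = 2
gcd of all OTHER numbers (without N[1]=20): gcd([12, 26, 14, 30]) = 2
The new gcd after any change is gcd(2, new_value).
This can be at most 2.
Since 2 = old gcd 2, the gcd can only stay the same or decrease.

Answer: no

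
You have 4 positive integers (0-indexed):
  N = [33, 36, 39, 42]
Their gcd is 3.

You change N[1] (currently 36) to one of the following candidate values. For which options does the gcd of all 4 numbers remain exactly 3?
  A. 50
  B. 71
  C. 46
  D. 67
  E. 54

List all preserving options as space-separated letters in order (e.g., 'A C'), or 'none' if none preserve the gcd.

Answer: E

Derivation:
Old gcd = 3; gcd of others (without N[1]) = 3
New gcd for candidate v: gcd(3, v). Preserves old gcd iff gcd(3, v) = 3.
  Option A: v=50, gcd(3,50)=1 -> changes
  Option B: v=71, gcd(3,71)=1 -> changes
  Option C: v=46, gcd(3,46)=1 -> changes
  Option D: v=67, gcd(3,67)=1 -> changes
  Option E: v=54, gcd(3,54)=3 -> preserves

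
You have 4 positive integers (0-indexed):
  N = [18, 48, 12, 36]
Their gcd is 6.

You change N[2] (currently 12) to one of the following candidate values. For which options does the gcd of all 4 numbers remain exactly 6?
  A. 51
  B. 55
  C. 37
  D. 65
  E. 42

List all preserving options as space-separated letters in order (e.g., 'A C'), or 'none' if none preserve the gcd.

Answer: E

Derivation:
Old gcd = 6; gcd of others (without N[2]) = 6
New gcd for candidate v: gcd(6, v). Preserves old gcd iff gcd(6, v) = 6.
  Option A: v=51, gcd(6,51)=3 -> changes
  Option B: v=55, gcd(6,55)=1 -> changes
  Option C: v=37, gcd(6,37)=1 -> changes
  Option D: v=65, gcd(6,65)=1 -> changes
  Option E: v=42, gcd(6,42)=6 -> preserves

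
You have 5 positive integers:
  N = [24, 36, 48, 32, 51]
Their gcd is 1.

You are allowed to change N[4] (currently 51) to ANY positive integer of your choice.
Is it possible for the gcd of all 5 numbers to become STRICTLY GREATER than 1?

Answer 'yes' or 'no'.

Answer: yes

Derivation:
Current gcd = 1
gcd of all OTHER numbers (without N[4]=51): gcd([24, 36, 48, 32]) = 4
The new gcd after any change is gcd(4, new_value).
This can be at most 4.
Since 4 > old gcd 1, the gcd CAN increase (e.g., set N[4] = 4).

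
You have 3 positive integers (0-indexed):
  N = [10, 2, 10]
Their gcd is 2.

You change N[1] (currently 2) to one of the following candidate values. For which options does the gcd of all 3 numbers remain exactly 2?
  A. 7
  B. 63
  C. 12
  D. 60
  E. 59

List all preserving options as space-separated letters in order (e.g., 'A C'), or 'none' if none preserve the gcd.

Old gcd = 2; gcd of others (without N[1]) = 10
New gcd for candidate v: gcd(10, v). Preserves old gcd iff gcd(10, v) = 2.
  Option A: v=7, gcd(10,7)=1 -> changes
  Option B: v=63, gcd(10,63)=1 -> changes
  Option C: v=12, gcd(10,12)=2 -> preserves
  Option D: v=60, gcd(10,60)=10 -> changes
  Option E: v=59, gcd(10,59)=1 -> changes

Answer: C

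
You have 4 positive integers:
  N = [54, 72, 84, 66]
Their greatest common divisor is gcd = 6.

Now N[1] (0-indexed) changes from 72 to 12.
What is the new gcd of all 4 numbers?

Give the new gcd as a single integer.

Numbers: [54, 72, 84, 66], gcd = 6
Change: index 1, 72 -> 12
gcd of the OTHER numbers (without index 1): gcd([54, 84, 66]) = 6
New gcd = gcd(g_others, new_val) = gcd(6, 12) = 6

Answer: 6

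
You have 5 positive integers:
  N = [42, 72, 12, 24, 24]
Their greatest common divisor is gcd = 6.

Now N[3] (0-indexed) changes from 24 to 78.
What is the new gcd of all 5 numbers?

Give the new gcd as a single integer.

Numbers: [42, 72, 12, 24, 24], gcd = 6
Change: index 3, 24 -> 78
gcd of the OTHER numbers (without index 3): gcd([42, 72, 12, 24]) = 6
New gcd = gcd(g_others, new_val) = gcd(6, 78) = 6

Answer: 6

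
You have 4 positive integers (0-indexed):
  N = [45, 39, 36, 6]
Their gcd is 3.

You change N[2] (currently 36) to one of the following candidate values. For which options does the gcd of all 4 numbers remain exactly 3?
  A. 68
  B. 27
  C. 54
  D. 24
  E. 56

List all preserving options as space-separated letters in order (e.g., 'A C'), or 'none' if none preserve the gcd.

Answer: B C D

Derivation:
Old gcd = 3; gcd of others (without N[2]) = 3
New gcd for candidate v: gcd(3, v). Preserves old gcd iff gcd(3, v) = 3.
  Option A: v=68, gcd(3,68)=1 -> changes
  Option B: v=27, gcd(3,27)=3 -> preserves
  Option C: v=54, gcd(3,54)=3 -> preserves
  Option D: v=24, gcd(3,24)=3 -> preserves
  Option E: v=56, gcd(3,56)=1 -> changes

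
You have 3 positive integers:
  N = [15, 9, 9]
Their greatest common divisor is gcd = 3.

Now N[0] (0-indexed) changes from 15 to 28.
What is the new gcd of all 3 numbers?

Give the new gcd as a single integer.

Answer: 1

Derivation:
Numbers: [15, 9, 9], gcd = 3
Change: index 0, 15 -> 28
gcd of the OTHER numbers (without index 0): gcd([9, 9]) = 9
New gcd = gcd(g_others, new_val) = gcd(9, 28) = 1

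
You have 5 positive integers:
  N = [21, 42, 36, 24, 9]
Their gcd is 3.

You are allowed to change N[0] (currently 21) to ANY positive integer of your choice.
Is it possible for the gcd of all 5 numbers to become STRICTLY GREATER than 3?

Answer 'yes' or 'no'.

Answer: no

Derivation:
Current gcd = 3
gcd of all OTHER numbers (without N[0]=21): gcd([42, 36, 24, 9]) = 3
The new gcd after any change is gcd(3, new_value).
This can be at most 3.
Since 3 = old gcd 3, the gcd can only stay the same or decrease.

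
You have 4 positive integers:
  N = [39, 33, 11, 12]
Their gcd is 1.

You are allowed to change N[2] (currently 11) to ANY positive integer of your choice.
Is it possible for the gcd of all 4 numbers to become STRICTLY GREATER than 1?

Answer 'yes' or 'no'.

Current gcd = 1
gcd of all OTHER numbers (without N[2]=11): gcd([39, 33, 12]) = 3
The new gcd after any change is gcd(3, new_value).
This can be at most 3.
Since 3 > old gcd 1, the gcd CAN increase (e.g., set N[2] = 3).

Answer: yes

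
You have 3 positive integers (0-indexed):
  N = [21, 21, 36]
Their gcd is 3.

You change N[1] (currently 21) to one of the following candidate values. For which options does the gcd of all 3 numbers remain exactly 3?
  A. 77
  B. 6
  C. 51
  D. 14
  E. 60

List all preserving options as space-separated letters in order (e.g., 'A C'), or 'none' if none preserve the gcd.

Answer: B C E

Derivation:
Old gcd = 3; gcd of others (without N[1]) = 3
New gcd for candidate v: gcd(3, v). Preserves old gcd iff gcd(3, v) = 3.
  Option A: v=77, gcd(3,77)=1 -> changes
  Option B: v=6, gcd(3,6)=3 -> preserves
  Option C: v=51, gcd(3,51)=3 -> preserves
  Option D: v=14, gcd(3,14)=1 -> changes
  Option E: v=60, gcd(3,60)=3 -> preserves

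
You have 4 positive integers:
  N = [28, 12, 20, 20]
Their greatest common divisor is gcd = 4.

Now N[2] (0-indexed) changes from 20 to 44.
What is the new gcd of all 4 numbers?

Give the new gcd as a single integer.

Numbers: [28, 12, 20, 20], gcd = 4
Change: index 2, 20 -> 44
gcd of the OTHER numbers (without index 2): gcd([28, 12, 20]) = 4
New gcd = gcd(g_others, new_val) = gcd(4, 44) = 4

Answer: 4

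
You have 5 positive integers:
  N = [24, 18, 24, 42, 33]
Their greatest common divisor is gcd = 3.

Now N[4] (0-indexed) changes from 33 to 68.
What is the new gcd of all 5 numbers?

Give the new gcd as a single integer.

Answer: 2

Derivation:
Numbers: [24, 18, 24, 42, 33], gcd = 3
Change: index 4, 33 -> 68
gcd of the OTHER numbers (without index 4): gcd([24, 18, 24, 42]) = 6
New gcd = gcd(g_others, new_val) = gcd(6, 68) = 2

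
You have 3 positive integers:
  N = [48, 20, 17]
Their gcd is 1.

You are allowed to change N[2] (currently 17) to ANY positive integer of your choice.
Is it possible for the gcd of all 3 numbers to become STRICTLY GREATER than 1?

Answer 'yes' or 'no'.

Current gcd = 1
gcd of all OTHER numbers (without N[2]=17): gcd([48, 20]) = 4
The new gcd after any change is gcd(4, new_value).
This can be at most 4.
Since 4 > old gcd 1, the gcd CAN increase (e.g., set N[2] = 4).

Answer: yes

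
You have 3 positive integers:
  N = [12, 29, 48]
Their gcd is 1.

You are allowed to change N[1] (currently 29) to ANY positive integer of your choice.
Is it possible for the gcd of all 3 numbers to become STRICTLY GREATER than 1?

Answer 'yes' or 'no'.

Answer: yes

Derivation:
Current gcd = 1
gcd of all OTHER numbers (without N[1]=29): gcd([12, 48]) = 12
The new gcd after any change is gcd(12, new_value).
This can be at most 12.
Since 12 > old gcd 1, the gcd CAN increase (e.g., set N[1] = 12).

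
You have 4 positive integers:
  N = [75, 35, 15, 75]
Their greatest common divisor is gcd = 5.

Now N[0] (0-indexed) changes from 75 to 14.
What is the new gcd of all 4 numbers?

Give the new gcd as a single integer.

Answer: 1

Derivation:
Numbers: [75, 35, 15, 75], gcd = 5
Change: index 0, 75 -> 14
gcd of the OTHER numbers (without index 0): gcd([35, 15, 75]) = 5
New gcd = gcd(g_others, new_val) = gcd(5, 14) = 1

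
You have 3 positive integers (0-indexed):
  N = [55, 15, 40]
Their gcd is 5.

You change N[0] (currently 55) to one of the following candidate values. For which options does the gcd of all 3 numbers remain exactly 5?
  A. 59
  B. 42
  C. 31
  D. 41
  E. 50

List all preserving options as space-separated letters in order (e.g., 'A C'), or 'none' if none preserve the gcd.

Old gcd = 5; gcd of others (without N[0]) = 5
New gcd for candidate v: gcd(5, v). Preserves old gcd iff gcd(5, v) = 5.
  Option A: v=59, gcd(5,59)=1 -> changes
  Option B: v=42, gcd(5,42)=1 -> changes
  Option C: v=31, gcd(5,31)=1 -> changes
  Option D: v=41, gcd(5,41)=1 -> changes
  Option E: v=50, gcd(5,50)=5 -> preserves

Answer: E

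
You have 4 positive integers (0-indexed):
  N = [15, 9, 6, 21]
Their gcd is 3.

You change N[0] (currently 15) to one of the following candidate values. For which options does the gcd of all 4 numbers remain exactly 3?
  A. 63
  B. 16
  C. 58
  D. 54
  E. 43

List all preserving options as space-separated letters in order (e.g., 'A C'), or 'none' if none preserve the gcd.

Answer: A D

Derivation:
Old gcd = 3; gcd of others (without N[0]) = 3
New gcd for candidate v: gcd(3, v). Preserves old gcd iff gcd(3, v) = 3.
  Option A: v=63, gcd(3,63)=3 -> preserves
  Option B: v=16, gcd(3,16)=1 -> changes
  Option C: v=58, gcd(3,58)=1 -> changes
  Option D: v=54, gcd(3,54)=3 -> preserves
  Option E: v=43, gcd(3,43)=1 -> changes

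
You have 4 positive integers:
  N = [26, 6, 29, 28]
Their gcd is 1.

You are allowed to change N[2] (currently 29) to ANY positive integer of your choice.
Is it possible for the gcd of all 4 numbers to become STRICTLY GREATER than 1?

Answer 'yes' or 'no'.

Answer: yes

Derivation:
Current gcd = 1
gcd of all OTHER numbers (without N[2]=29): gcd([26, 6, 28]) = 2
The new gcd after any change is gcd(2, new_value).
This can be at most 2.
Since 2 > old gcd 1, the gcd CAN increase (e.g., set N[2] = 2).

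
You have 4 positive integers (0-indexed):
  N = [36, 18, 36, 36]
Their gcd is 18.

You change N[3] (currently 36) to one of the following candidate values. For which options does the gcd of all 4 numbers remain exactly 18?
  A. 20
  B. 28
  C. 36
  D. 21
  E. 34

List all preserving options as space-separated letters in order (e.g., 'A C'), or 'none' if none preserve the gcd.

Answer: C

Derivation:
Old gcd = 18; gcd of others (without N[3]) = 18
New gcd for candidate v: gcd(18, v). Preserves old gcd iff gcd(18, v) = 18.
  Option A: v=20, gcd(18,20)=2 -> changes
  Option B: v=28, gcd(18,28)=2 -> changes
  Option C: v=36, gcd(18,36)=18 -> preserves
  Option D: v=21, gcd(18,21)=3 -> changes
  Option E: v=34, gcd(18,34)=2 -> changes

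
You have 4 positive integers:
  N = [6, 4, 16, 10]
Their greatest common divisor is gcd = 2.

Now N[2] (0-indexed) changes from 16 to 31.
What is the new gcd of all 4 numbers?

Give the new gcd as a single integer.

Numbers: [6, 4, 16, 10], gcd = 2
Change: index 2, 16 -> 31
gcd of the OTHER numbers (without index 2): gcd([6, 4, 10]) = 2
New gcd = gcd(g_others, new_val) = gcd(2, 31) = 1

Answer: 1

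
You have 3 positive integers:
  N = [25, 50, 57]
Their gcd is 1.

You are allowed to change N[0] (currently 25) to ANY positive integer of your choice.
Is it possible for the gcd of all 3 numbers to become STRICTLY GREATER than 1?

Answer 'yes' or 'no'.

Current gcd = 1
gcd of all OTHER numbers (without N[0]=25): gcd([50, 57]) = 1
The new gcd after any change is gcd(1, new_value).
This can be at most 1.
Since 1 = old gcd 1, the gcd can only stay the same or decrease.

Answer: no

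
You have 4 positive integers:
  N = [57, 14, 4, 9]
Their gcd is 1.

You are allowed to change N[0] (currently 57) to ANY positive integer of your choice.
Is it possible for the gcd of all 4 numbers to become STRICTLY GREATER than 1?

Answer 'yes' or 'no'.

Answer: no

Derivation:
Current gcd = 1
gcd of all OTHER numbers (without N[0]=57): gcd([14, 4, 9]) = 1
The new gcd after any change is gcd(1, new_value).
This can be at most 1.
Since 1 = old gcd 1, the gcd can only stay the same or decrease.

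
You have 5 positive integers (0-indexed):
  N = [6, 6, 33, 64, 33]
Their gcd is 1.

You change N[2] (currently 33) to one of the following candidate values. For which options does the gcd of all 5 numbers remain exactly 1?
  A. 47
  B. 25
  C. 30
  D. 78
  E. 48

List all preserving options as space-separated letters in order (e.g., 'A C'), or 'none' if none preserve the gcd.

Old gcd = 1; gcd of others (without N[2]) = 1
New gcd for candidate v: gcd(1, v). Preserves old gcd iff gcd(1, v) = 1.
  Option A: v=47, gcd(1,47)=1 -> preserves
  Option B: v=25, gcd(1,25)=1 -> preserves
  Option C: v=30, gcd(1,30)=1 -> preserves
  Option D: v=78, gcd(1,78)=1 -> preserves
  Option E: v=48, gcd(1,48)=1 -> preserves

Answer: A B C D E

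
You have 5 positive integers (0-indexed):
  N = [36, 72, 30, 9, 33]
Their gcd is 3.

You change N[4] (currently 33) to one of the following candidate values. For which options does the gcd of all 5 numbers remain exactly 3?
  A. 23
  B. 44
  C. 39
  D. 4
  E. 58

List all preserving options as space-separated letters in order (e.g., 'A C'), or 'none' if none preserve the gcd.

Old gcd = 3; gcd of others (without N[4]) = 3
New gcd for candidate v: gcd(3, v). Preserves old gcd iff gcd(3, v) = 3.
  Option A: v=23, gcd(3,23)=1 -> changes
  Option B: v=44, gcd(3,44)=1 -> changes
  Option C: v=39, gcd(3,39)=3 -> preserves
  Option D: v=4, gcd(3,4)=1 -> changes
  Option E: v=58, gcd(3,58)=1 -> changes

Answer: C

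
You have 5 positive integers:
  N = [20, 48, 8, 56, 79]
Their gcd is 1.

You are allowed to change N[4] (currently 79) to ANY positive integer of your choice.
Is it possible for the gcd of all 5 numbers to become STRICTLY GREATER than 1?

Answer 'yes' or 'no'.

Answer: yes

Derivation:
Current gcd = 1
gcd of all OTHER numbers (without N[4]=79): gcd([20, 48, 8, 56]) = 4
The new gcd after any change is gcd(4, new_value).
This can be at most 4.
Since 4 > old gcd 1, the gcd CAN increase (e.g., set N[4] = 4).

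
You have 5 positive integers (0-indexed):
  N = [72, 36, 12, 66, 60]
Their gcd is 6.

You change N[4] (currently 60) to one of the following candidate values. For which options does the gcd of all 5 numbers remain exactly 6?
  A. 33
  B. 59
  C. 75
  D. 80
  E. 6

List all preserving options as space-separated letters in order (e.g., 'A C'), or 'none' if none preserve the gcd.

Answer: E

Derivation:
Old gcd = 6; gcd of others (without N[4]) = 6
New gcd for candidate v: gcd(6, v). Preserves old gcd iff gcd(6, v) = 6.
  Option A: v=33, gcd(6,33)=3 -> changes
  Option B: v=59, gcd(6,59)=1 -> changes
  Option C: v=75, gcd(6,75)=3 -> changes
  Option D: v=80, gcd(6,80)=2 -> changes
  Option E: v=6, gcd(6,6)=6 -> preserves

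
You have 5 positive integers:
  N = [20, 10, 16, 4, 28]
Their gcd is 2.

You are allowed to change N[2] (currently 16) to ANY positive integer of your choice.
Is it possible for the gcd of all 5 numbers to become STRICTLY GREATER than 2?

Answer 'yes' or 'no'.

Current gcd = 2
gcd of all OTHER numbers (without N[2]=16): gcd([20, 10, 4, 28]) = 2
The new gcd after any change is gcd(2, new_value).
This can be at most 2.
Since 2 = old gcd 2, the gcd can only stay the same or decrease.

Answer: no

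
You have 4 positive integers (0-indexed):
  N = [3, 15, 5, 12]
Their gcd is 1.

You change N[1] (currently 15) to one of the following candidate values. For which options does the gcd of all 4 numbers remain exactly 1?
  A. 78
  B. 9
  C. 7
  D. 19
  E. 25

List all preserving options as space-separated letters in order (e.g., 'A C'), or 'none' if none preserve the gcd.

Answer: A B C D E

Derivation:
Old gcd = 1; gcd of others (without N[1]) = 1
New gcd for candidate v: gcd(1, v). Preserves old gcd iff gcd(1, v) = 1.
  Option A: v=78, gcd(1,78)=1 -> preserves
  Option B: v=9, gcd(1,9)=1 -> preserves
  Option C: v=7, gcd(1,7)=1 -> preserves
  Option D: v=19, gcd(1,19)=1 -> preserves
  Option E: v=25, gcd(1,25)=1 -> preserves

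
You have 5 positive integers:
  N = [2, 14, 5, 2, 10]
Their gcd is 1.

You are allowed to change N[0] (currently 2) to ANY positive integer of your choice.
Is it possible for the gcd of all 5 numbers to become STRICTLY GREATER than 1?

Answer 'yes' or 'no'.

Answer: no

Derivation:
Current gcd = 1
gcd of all OTHER numbers (without N[0]=2): gcd([14, 5, 2, 10]) = 1
The new gcd after any change is gcd(1, new_value).
This can be at most 1.
Since 1 = old gcd 1, the gcd can only stay the same or decrease.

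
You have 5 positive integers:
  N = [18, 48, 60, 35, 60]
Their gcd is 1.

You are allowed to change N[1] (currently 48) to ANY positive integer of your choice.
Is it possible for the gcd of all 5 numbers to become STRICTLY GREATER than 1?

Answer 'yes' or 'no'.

Answer: no

Derivation:
Current gcd = 1
gcd of all OTHER numbers (without N[1]=48): gcd([18, 60, 35, 60]) = 1
The new gcd after any change is gcd(1, new_value).
This can be at most 1.
Since 1 = old gcd 1, the gcd can only stay the same or decrease.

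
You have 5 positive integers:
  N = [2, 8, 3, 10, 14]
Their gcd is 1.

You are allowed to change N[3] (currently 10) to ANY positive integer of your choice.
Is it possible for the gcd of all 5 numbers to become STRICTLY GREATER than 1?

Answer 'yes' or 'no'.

Answer: no

Derivation:
Current gcd = 1
gcd of all OTHER numbers (without N[3]=10): gcd([2, 8, 3, 14]) = 1
The new gcd after any change is gcd(1, new_value).
This can be at most 1.
Since 1 = old gcd 1, the gcd can only stay the same or decrease.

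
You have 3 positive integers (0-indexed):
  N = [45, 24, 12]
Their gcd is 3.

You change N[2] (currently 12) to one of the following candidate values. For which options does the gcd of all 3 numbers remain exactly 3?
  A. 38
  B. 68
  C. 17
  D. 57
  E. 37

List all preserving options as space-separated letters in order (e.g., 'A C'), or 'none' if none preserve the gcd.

Old gcd = 3; gcd of others (without N[2]) = 3
New gcd for candidate v: gcd(3, v). Preserves old gcd iff gcd(3, v) = 3.
  Option A: v=38, gcd(3,38)=1 -> changes
  Option B: v=68, gcd(3,68)=1 -> changes
  Option C: v=17, gcd(3,17)=1 -> changes
  Option D: v=57, gcd(3,57)=3 -> preserves
  Option E: v=37, gcd(3,37)=1 -> changes

Answer: D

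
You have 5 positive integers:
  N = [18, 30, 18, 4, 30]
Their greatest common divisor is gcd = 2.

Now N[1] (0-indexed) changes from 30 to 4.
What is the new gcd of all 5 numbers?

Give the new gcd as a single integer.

Numbers: [18, 30, 18, 4, 30], gcd = 2
Change: index 1, 30 -> 4
gcd of the OTHER numbers (without index 1): gcd([18, 18, 4, 30]) = 2
New gcd = gcd(g_others, new_val) = gcd(2, 4) = 2

Answer: 2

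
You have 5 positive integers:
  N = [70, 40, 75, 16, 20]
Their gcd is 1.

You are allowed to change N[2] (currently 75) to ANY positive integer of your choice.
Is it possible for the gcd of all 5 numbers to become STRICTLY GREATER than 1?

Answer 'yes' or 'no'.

Current gcd = 1
gcd of all OTHER numbers (without N[2]=75): gcd([70, 40, 16, 20]) = 2
The new gcd after any change is gcd(2, new_value).
This can be at most 2.
Since 2 > old gcd 1, the gcd CAN increase (e.g., set N[2] = 2).

Answer: yes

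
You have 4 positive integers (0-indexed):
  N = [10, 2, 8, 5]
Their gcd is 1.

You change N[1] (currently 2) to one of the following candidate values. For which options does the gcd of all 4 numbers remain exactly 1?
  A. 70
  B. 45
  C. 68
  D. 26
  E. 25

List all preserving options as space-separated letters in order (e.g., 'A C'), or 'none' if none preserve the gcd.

Old gcd = 1; gcd of others (without N[1]) = 1
New gcd for candidate v: gcd(1, v). Preserves old gcd iff gcd(1, v) = 1.
  Option A: v=70, gcd(1,70)=1 -> preserves
  Option B: v=45, gcd(1,45)=1 -> preserves
  Option C: v=68, gcd(1,68)=1 -> preserves
  Option D: v=26, gcd(1,26)=1 -> preserves
  Option E: v=25, gcd(1,25)=1 -> preserves

Answer: A B C D E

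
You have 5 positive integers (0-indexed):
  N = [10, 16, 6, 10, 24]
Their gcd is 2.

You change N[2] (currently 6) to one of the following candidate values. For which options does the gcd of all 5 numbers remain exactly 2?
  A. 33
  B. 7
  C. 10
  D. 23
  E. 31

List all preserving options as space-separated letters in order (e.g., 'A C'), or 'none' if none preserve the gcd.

Old gcd = 2; gcd of others (without N[2]) = 2
New gcd for candidate v: gcd(2, v). Preserves old gcd iff gcd(2, v) = 2.
  Option A: v=33, gcd(2,33)=1 -> changes
  Option B: v=7, gcd(2,7)=1 -> changes
  Option C: v=10, gcd(2,10)=2 -> preserves
  Option D: v=23, gcd(2,23)=1 -> changes
  Option E: v=31, gcd(2,31)=1 -> changes

Answer: C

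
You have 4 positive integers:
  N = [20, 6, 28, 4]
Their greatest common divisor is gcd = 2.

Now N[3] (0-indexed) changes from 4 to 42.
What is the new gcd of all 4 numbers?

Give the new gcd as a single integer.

Numbers: [20, 6, 28, 4], gcd = 2
Change: index 3, 4 -> 42
gcd of the OTHER numbers (without index 3): gcd([20, 6, 28]) = 2
New gcd = gcd(g_others, new_val) = gcd(2, 42) = 2

Answer: 2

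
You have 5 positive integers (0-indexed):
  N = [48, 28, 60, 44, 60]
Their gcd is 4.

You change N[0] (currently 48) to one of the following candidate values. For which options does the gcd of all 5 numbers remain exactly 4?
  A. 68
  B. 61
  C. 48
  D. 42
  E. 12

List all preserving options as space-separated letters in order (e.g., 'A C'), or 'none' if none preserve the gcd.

Answer: A C E

Derivation:
Old gcd = 4; gcd of others (without N[0]) = 4
New gcd for candidate v: gcd(4, v). Preserves old gcd iff gcd(4, v) = 4.
  Option A: v=68, gcd(4,68)=4 -> preserves
  Option B: v=61, gcd(4,61)=1 -> changes
  Option C: v=48, gcd(4,48)=4 -> preserves
  Option D: v=42, gcd(4,42)=2 -> changes
  Option E: v=12, gcd(4,12)=4 -> preserves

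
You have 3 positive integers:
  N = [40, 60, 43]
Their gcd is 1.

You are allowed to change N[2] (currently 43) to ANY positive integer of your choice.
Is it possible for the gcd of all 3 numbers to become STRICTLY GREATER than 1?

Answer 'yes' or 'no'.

Current gcd = 1
gcd of all OTHER numbers (without N[2]=43): gcd([40, 60]) = 20
The new gcd after any change is gcd(20, new_value).
This can be at most 20.
Since 20 > old gcd 1, the gcd CAN increase (e.g., set N[2] = 20).

Answer: yes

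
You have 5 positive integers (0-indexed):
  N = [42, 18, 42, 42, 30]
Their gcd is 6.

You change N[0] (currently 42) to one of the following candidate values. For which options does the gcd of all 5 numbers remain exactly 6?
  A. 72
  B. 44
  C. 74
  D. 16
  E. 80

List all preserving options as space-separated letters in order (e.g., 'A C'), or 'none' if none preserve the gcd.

Old gcd = 6; gcd of others (without N[0]) = 6
New gcd for candidate v: gcd(6, v). Preserves old gcd iff gcd(6, v) = 6.
  Option A: v=72, gcd(6,72)=6 -> preserves
  Option B: v=44, gcd(6,44)=2 -> changes
  Option C: v=74, gcd(6,74)=2 -> changes
  Option D: v=16, gcd(6,16)=2 -> changes
  Option E: v=80, gcd(6,80)=2 -> changes

Answer: A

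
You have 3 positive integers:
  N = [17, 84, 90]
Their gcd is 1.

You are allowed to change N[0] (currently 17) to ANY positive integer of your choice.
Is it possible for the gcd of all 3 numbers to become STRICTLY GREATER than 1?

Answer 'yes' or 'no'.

Answer: yes

Derivation:
Current gcd = 1
gcd of all OTHER numbers (without N[0]=17): gcd([84, 90]) = 6
The new gcd after any change is gcd(6, new_value).
This can be at most 6.
Since 6 > old gcd 1, the gcd CAN increase (e.g., set N[0] = 6).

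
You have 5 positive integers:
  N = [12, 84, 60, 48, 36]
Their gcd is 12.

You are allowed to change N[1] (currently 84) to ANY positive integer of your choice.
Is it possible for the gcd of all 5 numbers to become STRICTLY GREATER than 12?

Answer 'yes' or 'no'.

Answer: no

Derivation:
Current gcd = 12
gcd of all OTHER numbers (without N[1]=84): gcd([12, 60, 48, 36]) = 12
The new gcd after any change is gcd(12, new_value).
This can be at most 12.
Since 12 = old gcd 12, the gcd can only stay the same or decrease.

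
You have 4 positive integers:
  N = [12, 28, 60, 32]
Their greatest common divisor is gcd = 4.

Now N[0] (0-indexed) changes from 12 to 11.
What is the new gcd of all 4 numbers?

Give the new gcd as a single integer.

Answer: 1

Derivation:
Numbers: [12, 28, 60, 32], gcd = 4
Change: index 0, 12 -> 11
gcd of the OTHER numbers (without index 0): gcd([28, 60, 32]) = 4
New gcd = gcd(g_others, new_val) = gcd(4, 11) = 1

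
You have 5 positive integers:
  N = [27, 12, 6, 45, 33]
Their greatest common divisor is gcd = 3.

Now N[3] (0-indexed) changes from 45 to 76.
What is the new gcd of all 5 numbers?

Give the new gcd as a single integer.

Numbers: [27, 12, 6, 45, 33], gcd = 3
Change: index 3, 45 -> 76
gcd of the OTHER numbers (without index 3): gcd([27, 12, 6, 33]) = 3
New gcd = gcd(g_others, new_val) = gcd(3, 76) = 1

Answer: 1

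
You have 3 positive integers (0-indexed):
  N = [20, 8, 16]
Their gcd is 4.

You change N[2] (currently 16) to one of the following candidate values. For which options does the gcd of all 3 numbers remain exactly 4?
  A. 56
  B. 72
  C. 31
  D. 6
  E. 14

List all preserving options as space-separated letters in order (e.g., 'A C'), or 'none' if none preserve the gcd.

Answer: A B

Derivation:
Old gcd = 4; gcd of others (without N[2]) = 4
New gcd for candidate v: gcd(4, v). Preserves old gcd iff gcd(4, v) = 4.
  Option A: v=56, gcd(4,56)=4 -> preserves
  Option B: v=72, gcd(4,72)=4 -> preserves
  Option C: v=31, gcd(4,31)=1 -> changes
  Option D: v=6, gcd(4,6)=2 -> changes
  Option E: v=14, gcd(4,14)=2 -> changes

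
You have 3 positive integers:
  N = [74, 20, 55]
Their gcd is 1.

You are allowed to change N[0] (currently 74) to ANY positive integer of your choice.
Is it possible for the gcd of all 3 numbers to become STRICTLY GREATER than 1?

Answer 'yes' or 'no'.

Answer: yes

Derivation:
Current gcd = 1
gcd of all OTHER numbers (without N[0]=74): gcd([20, 55]) = 5
The new gcd after any change is gcd(5, new_value).
This can be at most 5.
Since 5 > old gcd 1, the gcd CAN increase (e.g., set N[0] = 5).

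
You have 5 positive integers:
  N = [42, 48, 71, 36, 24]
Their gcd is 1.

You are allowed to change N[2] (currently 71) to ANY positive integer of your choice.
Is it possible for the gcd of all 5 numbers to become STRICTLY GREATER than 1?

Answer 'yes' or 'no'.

Answer: yes

Derivation:
Current gcd = 1
gcd of all OTHER numbers (without N[2]=71): gcd([42, 48, 36, 24]) = 6
The new gcd after any change is gcd(6, new_value).
This can be at most 6.
Since 6 > old gcd 1, the gcd CAN increase (e.g., set N[2] = 6).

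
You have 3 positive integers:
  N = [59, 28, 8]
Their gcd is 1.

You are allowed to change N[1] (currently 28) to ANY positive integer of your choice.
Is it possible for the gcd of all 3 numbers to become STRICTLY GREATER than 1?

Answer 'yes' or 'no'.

Answer: no

Derivation:
Current gcd = 1
gcd of all OTHER numbers (without N[1]=28): gcd([59, 8]) = 1
The new gcd after any change is gcd(1, new_value).
This can be at most 1.
Since 1 = old gcd 1, the gcd can only stay the same or decrease.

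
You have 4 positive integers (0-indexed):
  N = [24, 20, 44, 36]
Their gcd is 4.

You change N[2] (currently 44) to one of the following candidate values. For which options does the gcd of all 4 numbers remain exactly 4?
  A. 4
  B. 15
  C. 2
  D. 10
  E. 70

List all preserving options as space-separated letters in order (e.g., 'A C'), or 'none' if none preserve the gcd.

Answer: A

Derivation:
Old gcd = 4; gcd of others (without N[2]) = 4
New gcd for candidate v: gcd(4, v). Preserves old gcd iff gcd(4, v) = 4.
  Option A: v=4, gcd(4,4)=4 -> preserves
  Option B: v=15, gcd(4,15)=1 -> changes
  Option C: v=2, gcd(4,2)=2 -> changes
  Option D: v=10, gcd(4,10)=2 -> changes
  Option E: v=70, gcd(4,70)=2 -> changes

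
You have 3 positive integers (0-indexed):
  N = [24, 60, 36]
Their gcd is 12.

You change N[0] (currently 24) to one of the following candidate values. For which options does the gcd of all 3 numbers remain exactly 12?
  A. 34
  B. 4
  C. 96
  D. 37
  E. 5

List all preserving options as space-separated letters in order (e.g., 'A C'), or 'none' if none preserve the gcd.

Old gcd = 12; gcd of others (without N[0]) = 12
New gcd for candidate v: gcd(12, v). Preserves old gcd iff gcd(12, v) = 12.
  Option A: v=34, gcd(12,34)=2 -> changes
  Option B: v=4, gcd(12,4)=4 -> changes
  Option C: v=96, gcd(12,96)=12 -> preserves
  Option D: v=37, gcd(12,37)=1 -> changes
  Option E: v=5, gcd(12,5)=1 -> changes

Answer: C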